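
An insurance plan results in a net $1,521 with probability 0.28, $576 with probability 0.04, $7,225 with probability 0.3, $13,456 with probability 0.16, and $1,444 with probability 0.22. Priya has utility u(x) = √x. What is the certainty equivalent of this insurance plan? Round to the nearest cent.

E[u] = 0.28·√1521 + 0.04·√576 + 0.3·√7225 + 0.16·√13456 + 0.22·√1444 = 0.28·39 + 0.04·24 + 0.3·85 + 0.16·116 + 0.22·38 = 64.3
CE = (64.3)² = 4134.49

$4,134.49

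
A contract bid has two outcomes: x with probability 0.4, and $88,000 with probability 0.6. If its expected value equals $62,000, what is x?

0.4·x + 0.6·88000 = 62000
0.4·x = 62000 − 52800 = 9200
x = 9200 / 0.4 = 23000

x = $23,000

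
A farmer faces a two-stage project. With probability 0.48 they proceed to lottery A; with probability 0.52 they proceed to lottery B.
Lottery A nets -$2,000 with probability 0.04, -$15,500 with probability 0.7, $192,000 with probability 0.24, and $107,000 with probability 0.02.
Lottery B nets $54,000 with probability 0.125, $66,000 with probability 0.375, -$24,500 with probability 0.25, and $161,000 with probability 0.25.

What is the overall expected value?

EV(A) = 0.04 × (-2000) + 0.7 × (-15500) + 0.24 × 192000 + 0.02 × 107000 = -80 − 10850 + 46080 + 2140 = 37290
EV(B) = 0.125 × 54000 + 0.375 × 66000 + 0.25 × (-24500) + 0.25 × 161000 = 6750 + 24750 − 6125 + 40250 = 65625
Overall = 0.48 × 37290 + 0.52 × 65625 = 17899.2 + 34125 = 52024.2

$52,024.20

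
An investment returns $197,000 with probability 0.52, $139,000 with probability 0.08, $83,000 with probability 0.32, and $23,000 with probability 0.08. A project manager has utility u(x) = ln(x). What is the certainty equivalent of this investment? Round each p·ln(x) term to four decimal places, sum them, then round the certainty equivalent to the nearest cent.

E[u] = 0.52·ln(197000) + 0.08·ln(139000) + 0.32·ln(83000) + 0.08·ln(23000) = 6.3393 + 0.9474 + 3.6245 + 0.8035 = 11.7147
CE = e^11.7147 ≈ 122357.21

$122,357.21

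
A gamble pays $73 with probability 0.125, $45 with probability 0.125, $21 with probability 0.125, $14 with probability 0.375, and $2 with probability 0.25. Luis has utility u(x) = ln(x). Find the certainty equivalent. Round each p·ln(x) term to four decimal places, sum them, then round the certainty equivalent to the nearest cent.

E[u] = 0.125·ln(73) + 0.125·ln(45) + 0.125·ln(21) + 0.375·ln(14) + 0.25·ln(2) = 0.5363 + 0.4758 + 0.3806 + 0.9896 + 0.1733 = 2.5556
CE = e^2.5556 ≈ 12.88

$12.88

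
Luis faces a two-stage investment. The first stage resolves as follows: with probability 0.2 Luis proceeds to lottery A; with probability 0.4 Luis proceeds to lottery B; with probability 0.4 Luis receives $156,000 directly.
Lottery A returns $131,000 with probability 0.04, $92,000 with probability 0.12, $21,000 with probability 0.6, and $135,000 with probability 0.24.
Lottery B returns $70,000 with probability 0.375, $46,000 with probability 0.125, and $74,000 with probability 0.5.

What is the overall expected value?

$102,256

EV(A) = 0.04 × 131000 + 0.12 × 92000 + 0.6 × 21000 + 0.24 × 135000 = 5240 + 11040 + 12600 + 32400 = 61280
EV(B) = 0.375 × 70000 + 0.125 × 46000 + 0.5 × 74000 = 26250 + 5750 + 37000 = 69000
Branch C: 156000 (certain)
Overall = 0.2 × 61280 + 0.4 × 69000 + 0.4 × 156000 = 12256 + 27600 + 62400 = 102256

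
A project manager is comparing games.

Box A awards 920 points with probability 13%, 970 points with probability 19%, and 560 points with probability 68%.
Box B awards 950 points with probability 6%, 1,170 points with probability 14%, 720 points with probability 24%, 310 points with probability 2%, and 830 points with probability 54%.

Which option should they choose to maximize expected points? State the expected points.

Box A = 0.13 × 920 + 0.19 × 970 + 0.68 × 560 = 119.6 + 184.3 + 380.8 = 684.7
Box B = 0.06 × 950 + 0.14 × 1170 + 0.24 × 720 + 0.02 × 310 + 0.54 × 830 = 57 + 163.8 + 172.8 + 6.2 + 448.2 = 848

Box B (848 points)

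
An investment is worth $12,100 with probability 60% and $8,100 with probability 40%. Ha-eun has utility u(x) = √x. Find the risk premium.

$96

E[u] = 0.6·√12100 + 0.4·√8100 = 0.6·110 + 0.4·90 = 102
CE = (102)² = 10404
Risk premium = EV − CE = 10500 − 10404 = 96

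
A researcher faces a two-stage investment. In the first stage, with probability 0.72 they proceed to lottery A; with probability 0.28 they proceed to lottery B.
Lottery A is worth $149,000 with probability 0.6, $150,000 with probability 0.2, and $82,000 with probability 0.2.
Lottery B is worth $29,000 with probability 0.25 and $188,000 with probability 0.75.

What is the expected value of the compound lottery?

EV(A) = 0.6 × 149000 + 0.2 × 150000 + 0.2 × 82000 = 89400 + 30000 + 16400 = 135800
EV(B) = 0.25 × 29000 + 0.75 × 188000 = 7250 + 141000 = 148250
Overall = 0.72 × 135800 + 0.28 × 148250 = 97776 + 41510 = 139286

$139,286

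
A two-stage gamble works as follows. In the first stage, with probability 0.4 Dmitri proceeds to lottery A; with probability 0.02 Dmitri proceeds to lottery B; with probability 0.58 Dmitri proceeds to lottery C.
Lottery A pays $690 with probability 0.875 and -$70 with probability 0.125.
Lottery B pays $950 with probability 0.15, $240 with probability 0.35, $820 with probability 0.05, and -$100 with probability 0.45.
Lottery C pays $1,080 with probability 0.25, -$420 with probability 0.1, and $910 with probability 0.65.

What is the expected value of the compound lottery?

$717.76

EV(A) = 0.875 × 690 + 0.125 × (-70) = 603.75 − 8.75 = 595
EV(B) = 0.15 × 950 + 0.35 × 240 + 0.05 × 820 + 0.45 × (-100) = 142.5 + 84 + 41 − 45 = 222.5
EV(C) = 0.25 × 1080 + 0.1 × (-420) + 0.65 × 910 = 270 − 42 + 591.5 = 819.5
Overall = 0.4 × 595 + 0.02 × 222.5 + 0.58 × 819.5 = 238 + 4.45 + 475.31 = 717.76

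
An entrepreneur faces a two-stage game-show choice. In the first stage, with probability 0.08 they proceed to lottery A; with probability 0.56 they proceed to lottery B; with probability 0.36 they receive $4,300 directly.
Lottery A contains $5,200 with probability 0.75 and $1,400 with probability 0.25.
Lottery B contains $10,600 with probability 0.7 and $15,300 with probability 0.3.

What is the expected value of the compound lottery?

EV(A) = 0.75 × 5200 + 0.25 × 1400 = 3900 + 350 = 4250
EV(B) = 0.7 × 10600 + 0.3 × 15300 = 7420 + 4590 = 12010
Branch C: 4300 (certain)
Overall = 0.08 × 4250 + 0.56 × 12010 + 0.36 × 4300 = 340 + 6725.6 + 1548 = 8613.6

$8,613.60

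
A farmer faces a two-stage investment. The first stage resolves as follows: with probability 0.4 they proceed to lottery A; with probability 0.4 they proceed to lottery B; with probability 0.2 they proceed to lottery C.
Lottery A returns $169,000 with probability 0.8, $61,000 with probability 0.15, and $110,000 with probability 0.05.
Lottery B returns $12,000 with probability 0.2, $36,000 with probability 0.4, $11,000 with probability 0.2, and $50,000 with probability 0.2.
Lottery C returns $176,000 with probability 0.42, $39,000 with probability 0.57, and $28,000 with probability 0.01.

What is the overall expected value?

EV(A) = 0.8 × 169000 + 0.15 × 61000 + 0.05 × 110000 = 135200 + 9150 + 5500 = 149850
EV(B) = 0.2 × 12000 + 0.4 × 36000 + 0.2 × 11000 + 0.2 × 50000 = 2400 + 14400 + 2200 + 10000 = 29000
EV(C) = 0.42 × 176000 + 0.57 × 39000 + 0.01 × 28000 = 73920 + 22230 + 280 = 96430
Overall = 0.4 × 149850 + 0.4 × 29000 + 0.2 × 96430 = 59940 + 11600 + 19286 = 90826

$90,826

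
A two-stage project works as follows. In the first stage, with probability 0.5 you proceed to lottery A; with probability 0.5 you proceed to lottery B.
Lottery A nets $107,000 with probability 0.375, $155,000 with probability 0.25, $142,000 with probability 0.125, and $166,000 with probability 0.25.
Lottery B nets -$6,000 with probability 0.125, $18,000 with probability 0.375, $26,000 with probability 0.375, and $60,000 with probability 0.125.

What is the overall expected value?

EV(A) = 0.375 × 107000 + 0.25 × 155000 + 0.125 × 142000 + 0.25 × 166000 = 40125 + 38750 + 17750 + 41500 = 138125
EV(B) = 0.125 × (-6000) + 0.375 × 18000 + 0.375 × 26000 + 0.125 × 60000 = -750 + 6750 + 9750 + 7500 = 23250
Overall = 0.5 × 138125 + 0.5 × 23250 = 69062.5 + 11625 = 80687.5

$80,687.50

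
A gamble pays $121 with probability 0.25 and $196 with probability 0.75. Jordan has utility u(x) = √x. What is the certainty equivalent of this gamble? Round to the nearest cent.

E[u] = 0.25·√121 + 0.75·√196 = 0.25·11 + 0.75·14 = 13.25
CE = (13.25)² = 175.5625

$175.56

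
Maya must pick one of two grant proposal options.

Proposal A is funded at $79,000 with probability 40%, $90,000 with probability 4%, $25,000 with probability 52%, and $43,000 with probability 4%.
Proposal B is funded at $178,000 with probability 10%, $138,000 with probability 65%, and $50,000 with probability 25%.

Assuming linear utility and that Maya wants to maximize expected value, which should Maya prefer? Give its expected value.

Proposal A = 0.4 × 79000 + 0.04 × 90000 + 0.52 × 25000 + 0.04 × 43000 = 31600 + 3600 + 13000 + 1720 = 49920
Proposal B = 0.1 × 178000 + 0.65 × 138000 + 0.25 × 50000 = 17800 + 89700 + 12500 = 120000

Proposal B ($120,000)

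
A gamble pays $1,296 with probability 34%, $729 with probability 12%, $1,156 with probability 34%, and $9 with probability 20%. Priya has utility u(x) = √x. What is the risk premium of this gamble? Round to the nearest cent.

E[u] = 0.34·√1296 + 0.12·√729 + 0.34·√1156 + 0.2·√9 = 0.34·36 + 0.12·27 + 0.34·34 + 0.2·3 = 27.64
CE = (27.64)² = 763.9696
Risk premium = EV − CE = 922.96 − 763.9696 = 158.9904

$158.99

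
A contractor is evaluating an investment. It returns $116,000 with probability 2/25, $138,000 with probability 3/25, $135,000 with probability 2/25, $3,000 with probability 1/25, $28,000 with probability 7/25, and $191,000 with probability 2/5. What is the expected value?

$121,000

EV = 2/25 × 116000 + 3/25 × 138000 + 2/25 × 135000 + 1/25 × 3000 + 7/25 × 28000 + 2/5 × 191000 = 9280 + 16560 + 10800 + 120 + 7840 + 76400 = 121000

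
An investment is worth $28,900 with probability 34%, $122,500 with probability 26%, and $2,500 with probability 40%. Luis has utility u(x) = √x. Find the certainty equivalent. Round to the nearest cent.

$28,493.44

E[u] = 0.34·√28900 + 0.26·√122500 + 0.4·√2500 = 0.34·170 + 0.26·350 + 0.4·50 = 168.8
CE = (168.8)² = 28493.44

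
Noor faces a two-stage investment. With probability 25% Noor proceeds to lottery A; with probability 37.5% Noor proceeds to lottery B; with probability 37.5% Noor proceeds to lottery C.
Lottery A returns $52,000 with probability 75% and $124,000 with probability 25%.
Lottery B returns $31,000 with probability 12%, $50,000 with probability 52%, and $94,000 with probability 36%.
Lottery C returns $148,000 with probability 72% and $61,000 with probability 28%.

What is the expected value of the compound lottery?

EV(A) = 0.75 × 52000 + 0.25 × 124000 = 39000 + 31000 = 70000
EV(B) = 0.12 × 31000 + 0.52 × 50000 + 0.36 × 94000 = 3720 + 26000 + 33840 = 63560
EV(C) = 0.72 × 148000 + 0.28 × 61000 = 106560 + 17080 = 123640
Overall = 0.25 × 70000 + 0.375 × 63560 + 0.375 × 123640 = 17500 + 23835 + 46365 = 87700

$87,700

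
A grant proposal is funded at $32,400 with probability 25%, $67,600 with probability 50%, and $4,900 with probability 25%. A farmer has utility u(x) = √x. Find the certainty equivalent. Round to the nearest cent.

E[u] = 0.25·√32400 + 0.5·√67600 + 0.25·√4900 = 0.25·180 + 0.5·260 + 0.25·70 = 192.5
CE = (192.5)² = 37056.25

$37,056.25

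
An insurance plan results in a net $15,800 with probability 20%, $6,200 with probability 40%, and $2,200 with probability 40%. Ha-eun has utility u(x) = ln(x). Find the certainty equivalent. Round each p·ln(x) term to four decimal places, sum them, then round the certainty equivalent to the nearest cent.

$4,939.40

E[u] = 0.2·ln(15800) + 0.4·ln(6200) + 0.4·ln(2200) = 1.9336 + 3.4929 + 3.0785 = 8.5050
CE = e^8.5050 ≈ 4939.40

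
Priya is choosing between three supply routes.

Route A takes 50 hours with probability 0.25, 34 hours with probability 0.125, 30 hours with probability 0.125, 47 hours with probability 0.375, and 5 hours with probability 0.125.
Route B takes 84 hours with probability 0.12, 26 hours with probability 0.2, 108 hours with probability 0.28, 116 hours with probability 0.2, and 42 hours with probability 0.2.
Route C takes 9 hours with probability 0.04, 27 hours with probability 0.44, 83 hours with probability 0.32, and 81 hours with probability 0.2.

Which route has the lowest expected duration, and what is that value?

Route A = 0.25 × 50 + 0.125 × 34 + 0.125 × 30 + 0.375 × 47 + 0.125 × 5 = 12.5 + 4.25 + 3.75 + 17.625 + 0.625 = 38.75
Route B = 0.12 × 84 + 0.2 × 26 + 0.28 × 108 + 0.2 × 116 + 0.2 × 42 = 10.08 + 5.2 + 30.24 + 23.2 + 8.4 = 77.12
Route C = 0.04 × 9 + 0.44 × 27 + 0.32 × 83 + 0.2 × 81 = 0.36 + 11.88 + 26.56 + 16.2 = 55

Route A (38.75 hours)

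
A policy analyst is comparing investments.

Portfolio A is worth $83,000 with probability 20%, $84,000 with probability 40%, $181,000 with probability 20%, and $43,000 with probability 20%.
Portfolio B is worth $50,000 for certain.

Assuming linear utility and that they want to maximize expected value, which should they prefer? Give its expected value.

Portfolio A = 0.2 × 83000 + 0.4 × 84000 + 0.2 × 181000 + 0.2 × 43000 = 16600 + 33600 + 36200 + 8600 = 95000
Portfolio B: 50000 (certain)

Portfolio A ($95,000)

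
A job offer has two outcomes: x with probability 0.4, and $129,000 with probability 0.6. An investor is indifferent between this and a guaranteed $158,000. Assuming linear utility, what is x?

0.4·x + 0.6·129000 = 158000
0.4·x = 158000 − 77400 = 80600
x = 80600 / 0.4 = 201500

x = $201,500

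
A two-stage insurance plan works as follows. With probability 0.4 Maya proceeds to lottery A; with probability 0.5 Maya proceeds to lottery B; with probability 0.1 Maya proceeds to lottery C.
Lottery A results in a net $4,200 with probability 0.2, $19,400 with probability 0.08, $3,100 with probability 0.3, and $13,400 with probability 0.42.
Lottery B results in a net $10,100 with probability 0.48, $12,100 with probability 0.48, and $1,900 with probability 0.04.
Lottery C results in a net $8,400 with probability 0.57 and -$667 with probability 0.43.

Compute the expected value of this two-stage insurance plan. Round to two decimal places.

$9,396.12

EV(A) = 0.2 × 4200 + 0.08 × 19400 + 0.3 × 3100 + 0.42 × 13400 = 840 + 1552 + 930 + 5628 = 8950
EV(B) = 0.48 × 10100 + 0.48 × 12100 + 0.04 × 1900 = 4848 + 5808 + 76 = 10732
EV(C) = 0.57 × 8400 + 0.43 × (-667) = 4788 − 286.81 = 4501.19
Overall = 0.4 × 8950 + 0.5 × 10732 + 0.1 × 4501.19 = 3580 + 5366 + 450.119 = 9396.119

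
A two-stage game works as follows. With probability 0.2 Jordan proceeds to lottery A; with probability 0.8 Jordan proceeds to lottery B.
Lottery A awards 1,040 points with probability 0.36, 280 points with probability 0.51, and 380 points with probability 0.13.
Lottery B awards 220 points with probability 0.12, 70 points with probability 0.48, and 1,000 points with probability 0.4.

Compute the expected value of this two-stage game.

481.32 points

EV(A) = 0.36 × 1040 + 0.51 × 280 + 0.13 × 380 = 374.4 + 142.8 + 49.4 = 566.6
EV(B) = 0.12 × 220 + 0.48 × 70 + 0.4 × 1000 = 26.4 + 33.6 + 400 = 460
Overall = 0.2 × 566.6 + 0.8 × 460 = 113.32 + 368 = 481.32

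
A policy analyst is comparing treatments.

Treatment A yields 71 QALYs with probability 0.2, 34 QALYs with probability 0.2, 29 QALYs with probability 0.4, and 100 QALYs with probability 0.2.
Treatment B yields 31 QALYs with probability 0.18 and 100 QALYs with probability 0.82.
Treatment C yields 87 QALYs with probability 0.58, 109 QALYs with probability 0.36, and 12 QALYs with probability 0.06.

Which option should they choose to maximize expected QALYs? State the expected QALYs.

Treatment C (90.42 QALYs)

Treatment A = 0.2 × 71 + 0.2 × 34 + 0.4 × 29 + 0.2 × 100 = 14.2 + 6.8 + 11.6 + 20 = 52.6
Treatment B = 0.18 × 31 + 0.82 × 100 = 5.58 + 82 = 87.58
Treatment C = 0.58 × 87 + 0.36 × 109 + 0.06 × 12 = 50.46 + 39.24 + 0.72 = 90.42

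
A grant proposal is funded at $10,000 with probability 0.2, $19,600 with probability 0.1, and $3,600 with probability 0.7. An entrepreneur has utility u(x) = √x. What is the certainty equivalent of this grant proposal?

$5,776

E[u] = 0.2·√10000 + 0.1·√19600 + 0.7·√3600 = 0.2·100 + 0.1·140 + 0.7·60 = 76
CE = (76)² = 5776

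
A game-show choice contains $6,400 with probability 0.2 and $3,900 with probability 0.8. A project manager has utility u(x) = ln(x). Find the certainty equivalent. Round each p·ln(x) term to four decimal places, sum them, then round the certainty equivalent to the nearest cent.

E[u] = 0.2·ln(6400) + 0.8·ln(3900) = 1.7528 + 6.6150 = 8.3678
CE = e^8.3678 ≈ 4306.15

$4,306.15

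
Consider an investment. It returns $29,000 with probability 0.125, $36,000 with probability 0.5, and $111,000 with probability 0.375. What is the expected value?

$63,250

EV = 0.125 × 29000 + 0.5 × 36000 + 0.375 × 111000 = 3625 + 18000 + 41625 = 63250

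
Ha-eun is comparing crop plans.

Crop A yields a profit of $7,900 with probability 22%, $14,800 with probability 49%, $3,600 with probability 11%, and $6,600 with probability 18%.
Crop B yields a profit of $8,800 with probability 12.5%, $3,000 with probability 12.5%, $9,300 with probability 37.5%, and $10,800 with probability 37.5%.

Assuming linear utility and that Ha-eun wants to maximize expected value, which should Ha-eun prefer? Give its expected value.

Crop A ($10,574)

Crop A = 0.22 × 7900 + 0.49 × 14800 + 0.11 × 3600 + 0.18 × 6600 = 1738 + 7252 + 396 + 1188 = 10574
Crop B = 0.125 × 8800 + 0.125 × 3000 + 0.375 × 9300 + 0.375 × 10800 = 1100 + 375 + 3487.5 + 4050 = 9012.5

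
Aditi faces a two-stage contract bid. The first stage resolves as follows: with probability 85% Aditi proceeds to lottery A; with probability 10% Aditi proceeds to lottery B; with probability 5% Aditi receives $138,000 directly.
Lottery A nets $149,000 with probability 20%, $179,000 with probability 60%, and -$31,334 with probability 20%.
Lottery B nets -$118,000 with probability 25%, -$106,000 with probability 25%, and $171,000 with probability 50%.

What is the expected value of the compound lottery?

$121,143.22

EV(A) = 0.2 × 149000 + 0.6 × 179000 + 0.2 × (-31334) = 29800 + 107400 − 6266.8 = 130933.2
EV(B) = 0.25 × (-118000) + 0.25 × (-106000) + 0.5 × 171000 = -29500 − 26500 + 85500 = 29500
Branch C: 138000 (certain)
Overall = 0.85 × 130933.2 + 0.1 × 29500 + 0.05 × 138000 = 111293.22 + 2950 + 6900 = 121143.22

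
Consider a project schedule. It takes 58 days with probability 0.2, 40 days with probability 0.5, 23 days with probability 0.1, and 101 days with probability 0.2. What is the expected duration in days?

EV = 0.2 × 58 + 0.5 × 40 + 0.1 × 23 + 0.2 × 101 = 11.6 + 20 + 2.3 + 20.2 = 54.1

54.1 days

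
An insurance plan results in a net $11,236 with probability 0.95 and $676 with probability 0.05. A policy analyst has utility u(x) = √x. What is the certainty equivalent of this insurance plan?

$10,404

E[u] = 0.95·√11236 + 0.05·√676 = 0.95·106 + 0.05·26 = 102
CE = (102)² = 10404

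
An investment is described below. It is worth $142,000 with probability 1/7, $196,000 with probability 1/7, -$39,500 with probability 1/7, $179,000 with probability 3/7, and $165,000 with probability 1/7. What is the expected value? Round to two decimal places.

$142,928.57

EV = 1/7 × 142000 + 1/7 × 196000 + 1/7 × (-39500) + 3/7 × 179000 + 1/7 × 165000 = 20285.7143 + 28000 − 5642.8571 + 76714.2857 + 23571.4286 = 142928.5714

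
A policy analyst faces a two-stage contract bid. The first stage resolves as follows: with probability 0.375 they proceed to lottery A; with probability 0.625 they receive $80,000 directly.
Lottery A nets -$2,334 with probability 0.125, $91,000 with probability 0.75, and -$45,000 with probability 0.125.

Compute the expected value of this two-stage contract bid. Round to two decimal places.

$73,374.97

EV(A) = 0.125 × (-2334) + 0.75 × 91000 + 0.125 × (-45000) = -291.75 + 68250 − 5625 = 62333.25
Branch B: 80000 (certain)
Overall = 0.375 × 62333.25 + 0.625 × 80000 = 23374.96875 + 50000 = 73374.96875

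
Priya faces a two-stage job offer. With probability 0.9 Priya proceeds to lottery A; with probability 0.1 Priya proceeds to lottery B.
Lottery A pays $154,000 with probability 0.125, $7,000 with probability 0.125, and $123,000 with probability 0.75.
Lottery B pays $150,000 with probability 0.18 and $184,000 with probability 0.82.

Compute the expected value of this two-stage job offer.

EV(A) = 0.125 × 154000 + 0.125 × 7000 + 0.75 × 123000 = 19250 + 875 + 92250 = 112375
EV(B) = 0.18 × 150000 + 0.82 × 184000 = 27000 + 150880 = 177880
Overall = 0.9 × 112375 + 0.1 × 177880 = 101137.5 + 17788 = 118925.5

$118,925.50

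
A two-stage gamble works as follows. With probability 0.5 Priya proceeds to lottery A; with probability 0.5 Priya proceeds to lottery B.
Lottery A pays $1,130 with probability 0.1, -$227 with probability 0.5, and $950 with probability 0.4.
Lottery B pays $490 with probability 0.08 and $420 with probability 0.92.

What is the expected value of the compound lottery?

EV(A) = 0.1 × 1130 + 0.5 × (-227) + 0.4 × 950 = 113 − 113.5 + 380 = 379.5
EV(B) = 0.08 × 490 + 0.92 × 420 = 39.2 + 386.4 = 425.6
Overall = 0.5 × 379.5 + 0.5 × 425.6 = 189.75 + 212.8 = 402.55

$402.55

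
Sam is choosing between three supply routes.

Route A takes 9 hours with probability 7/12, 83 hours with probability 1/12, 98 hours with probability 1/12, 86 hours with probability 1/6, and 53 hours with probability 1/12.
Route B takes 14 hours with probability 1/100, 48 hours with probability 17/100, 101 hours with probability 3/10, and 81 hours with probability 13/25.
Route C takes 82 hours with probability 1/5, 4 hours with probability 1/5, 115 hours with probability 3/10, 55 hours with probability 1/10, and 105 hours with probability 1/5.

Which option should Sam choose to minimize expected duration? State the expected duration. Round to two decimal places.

Route A = 7/12 × 9 + 1/12 × 83 + 1/12 × 98 + 1/6 × 86 + 1/12 × 53 = 5.25 + 6.9167 + 8.1667 + 14.3333 + 4.4167 = 39.0833
Route B = 1/100 × 14 + 17/100 × 48 + 3/10 × 101 + 13/25 × 81 = 0.14 + 8.16 + 30.3 + 42.12 = 80.72
Route C = 1/5 × 82 + 1/5 × 4 + 3/10 × 115 + 1/10 × 55 + 1/5 × 105 = 16.4 + 0.8 + 34.5 + 5.5 + 21 = 78.2

Route A (39.08 hours)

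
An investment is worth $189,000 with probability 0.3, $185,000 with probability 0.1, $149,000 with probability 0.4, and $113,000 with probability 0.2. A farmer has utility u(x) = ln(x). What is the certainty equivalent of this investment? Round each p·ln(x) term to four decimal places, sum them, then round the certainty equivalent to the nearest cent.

E[u] = 0.3·ln(189000) + 0.1·ln(185000) + 0.4·ln(149000) + 0.2·ln(113000) = 3.6449 + 1.2128 + 4.7647 + 2.3270 = 11.9494
CE = e^11.9494 ≈ 154724.28

$154,724.28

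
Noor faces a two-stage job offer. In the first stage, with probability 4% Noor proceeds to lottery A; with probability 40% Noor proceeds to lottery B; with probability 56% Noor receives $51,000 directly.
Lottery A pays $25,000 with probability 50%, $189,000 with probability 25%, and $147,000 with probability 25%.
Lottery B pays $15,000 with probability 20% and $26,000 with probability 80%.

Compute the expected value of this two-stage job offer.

EV(A) = 0.5 × 25000 + 0.25 × 189000 + 0.25 × 147000 = 12500 + 47250 + 36750 = 96500
EV(B) = 0.2 × 15000 + 0.8 × 26000 = 3000 + 20800 = 23800
Branch C: 51000 (certain)
Overall = 0.04 × 96500 + 0.4 × 23800 + 0.56 × 51000 = 3860 + 9520 + 28560 = 41940

$41,940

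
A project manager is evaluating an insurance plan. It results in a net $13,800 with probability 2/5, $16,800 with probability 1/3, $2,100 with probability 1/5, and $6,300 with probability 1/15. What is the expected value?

EV = 2/5 × 13800 + 1/3 × 16800 + 1/5 × 2100 + 1/15 × 6300 = 5520 + 5600 + 420 + 420 = 11960

$11,960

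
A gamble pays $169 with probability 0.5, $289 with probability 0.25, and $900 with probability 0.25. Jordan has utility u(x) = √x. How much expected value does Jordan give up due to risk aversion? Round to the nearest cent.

$48.69

E[u] = 0.5·√169 + 0.25·√289 + 0.25·√900 = 0.5·13 + 0.25·17 + 0.25·30 = 18.25
CE = (18.25)² = 333.0625
Risk premium = EV − CE = 381.75 − 333.0625 = 48.6875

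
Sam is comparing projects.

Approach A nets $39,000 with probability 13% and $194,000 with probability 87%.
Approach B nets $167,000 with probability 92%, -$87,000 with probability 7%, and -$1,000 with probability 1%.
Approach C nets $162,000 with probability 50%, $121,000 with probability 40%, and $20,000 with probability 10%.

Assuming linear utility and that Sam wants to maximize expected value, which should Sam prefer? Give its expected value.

Approach A ($173,850)

Approach A = 0.13 × 39000 + 0.87 × 194000 = 5070 + 168780 = 173850
Approach B = 0.92 × 167000 + 0.07 × (-87000) + 0.01 × (-1000) = 153640 − 6090 − 10 = 147540
Approach C = 0.5 × 162000 + 0.4 × 121000 + 0.1 × 20000 = 81000 + 48400 + 2000 = 131400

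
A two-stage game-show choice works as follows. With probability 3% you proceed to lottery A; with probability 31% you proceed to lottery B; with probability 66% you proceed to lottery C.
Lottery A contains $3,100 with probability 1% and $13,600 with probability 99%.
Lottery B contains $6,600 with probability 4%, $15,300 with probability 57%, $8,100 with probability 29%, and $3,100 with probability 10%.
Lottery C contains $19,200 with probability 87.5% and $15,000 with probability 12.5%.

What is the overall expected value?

$16,339.99

EV(A) = 0.01 × 3100 + 0.99 × 13600 = 31 + 13464 = 13495
EV(B) = 0.04 × 6600 + 0.57 × 15300 + 0.29 × 8100 + 0.1 × 3100 = 264 + 8721 + 2349 + 310 = 11644
EV(C) = 0.875 × 19200 + 0.125 × 15000 = 16800 + 1875 = 18675
Overall = 0.03 × 13495 + 0.31 × 11644 + 0.66 × 18675 = 404.85 + 3609.64 + 12325.5 = 16339.99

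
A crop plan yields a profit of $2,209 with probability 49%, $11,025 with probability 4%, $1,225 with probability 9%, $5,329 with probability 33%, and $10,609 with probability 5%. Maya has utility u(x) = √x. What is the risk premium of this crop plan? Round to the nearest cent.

$368.14

E[u] = 0.49·√2209 + 0.04·√11025 + 0.09·√1225 + 0.33·√5329 + 0.05·√10609 = 0.49·47 + 0.04·105 + 0.09·35 + 0.33·73 + 0.05·103 = 59.62
CE = (59.62)² = 3554.5444
Risk premium = EV − CE = 3922.68 − 3554.5444 = 368.1356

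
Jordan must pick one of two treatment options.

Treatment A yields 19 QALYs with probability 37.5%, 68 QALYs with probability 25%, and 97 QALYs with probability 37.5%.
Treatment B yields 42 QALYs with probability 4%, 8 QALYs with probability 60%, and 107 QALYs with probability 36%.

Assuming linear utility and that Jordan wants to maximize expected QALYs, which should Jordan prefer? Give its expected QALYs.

Treatment A (60.5 QALYs)

Treatment A = 0.375 × 19 + 0.25 × 68 + 0.375 × 97 = 7.125 + 17 + 36.375 = 60.5
Treatment B = 0.04 × 42 + 0.6 × 8 + 0.36 × 107 = 1.68 + 4.8 + 38.52 = 45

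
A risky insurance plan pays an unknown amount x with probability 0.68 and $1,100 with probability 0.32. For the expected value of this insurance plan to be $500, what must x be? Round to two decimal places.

x = $217.65

0.68·x + 0.32·1100 = 500
0.68·x = 500 − 352 = 148
x = 148 / 0.68 = 217.6471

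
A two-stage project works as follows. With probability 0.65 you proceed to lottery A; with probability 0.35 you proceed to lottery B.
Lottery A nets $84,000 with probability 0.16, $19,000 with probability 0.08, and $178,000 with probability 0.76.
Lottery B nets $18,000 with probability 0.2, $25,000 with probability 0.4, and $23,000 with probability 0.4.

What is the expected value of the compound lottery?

EV(A) = 0.16 × 84000 + 0.08 × 19000 + 0.76 × 178000 = 13440 + 1520 + 135280 = 150240
EV(B) = 0.2 × 18000 + 0.4 × 25000 + 0.4 × 23000 = 3600 + 10000 + 9200 = 22800
Overall = 0.65 × 150240 + 0.35 × 22800 = 97656 + 7980 = 105636

$105,636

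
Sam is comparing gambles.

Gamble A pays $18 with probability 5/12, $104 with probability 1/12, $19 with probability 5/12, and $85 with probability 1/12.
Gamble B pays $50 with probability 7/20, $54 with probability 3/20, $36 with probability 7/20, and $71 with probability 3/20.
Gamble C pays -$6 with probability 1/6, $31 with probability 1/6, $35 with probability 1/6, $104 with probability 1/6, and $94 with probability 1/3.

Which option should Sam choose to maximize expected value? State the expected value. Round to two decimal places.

Gamble C ($58.67)

Gamble A = 5/12 × 18 + 1/12 × 104 + 5/12 × 19 + 1/12 × 85 = 7.5 + 8.6667 + 7.9167 + 7.0833 = 31.1667
Gamble B = 7/20 × 50 + 3/20 × 54 + 7/20 × 36 + 3/20 × 71 = 17.5 + 8.1 + 12.6 + 10.65 = 48.85
Gamble C = 1/6 × (-6) + 1/6 × 31 + 1/6 × 35 + 1/6 × 104 + 1/3 × 94 = -1 + 5.1667 + 5.8333 + 17.3333 + 31.3333 = 58.6667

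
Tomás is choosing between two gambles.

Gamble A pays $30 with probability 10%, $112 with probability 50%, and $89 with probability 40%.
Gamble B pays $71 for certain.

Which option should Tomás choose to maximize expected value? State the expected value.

Gamble A ($94.60)

Gamble A = 0.1 × 30 + 0.5 × 112 + 0.4 × 89 = 3 + 56 + 35.6 = 94.6
Gamble B: 71 (certain)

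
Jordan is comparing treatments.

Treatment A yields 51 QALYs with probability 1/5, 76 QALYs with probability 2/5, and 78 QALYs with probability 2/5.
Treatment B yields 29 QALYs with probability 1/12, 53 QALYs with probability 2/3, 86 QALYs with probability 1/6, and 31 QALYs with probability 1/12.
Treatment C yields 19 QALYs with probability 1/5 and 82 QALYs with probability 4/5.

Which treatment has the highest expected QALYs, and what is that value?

Treatment A = 1/5 × 51 + 2/5 × 76 + 2/5 × 78 = 10.2 + 30.4 + 31.2 = 71.8
Treatment B = 1/12 × 29 + 2/3 × 53 + 1/6 × 86 + 1/12 × 31 = 2.4167 + 35.3333 + 14.3333 + 2.5833 = 54.6667
Treatment C = 1/5 × 19 + 4/5 × 82 = 3.8 + 65.6 = 69.4

Treatment A (71.8 QALYs)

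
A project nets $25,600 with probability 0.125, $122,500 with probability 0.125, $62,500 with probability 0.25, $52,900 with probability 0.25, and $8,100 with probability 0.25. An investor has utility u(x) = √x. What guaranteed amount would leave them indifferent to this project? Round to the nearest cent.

E[u] = 0.125·√25600 + 0.125·√122500 + 0.25·√62500 + 0.25·√52900 + 0.25·√8100 = 0.125·160 + 0.125·350 + 0.25·250 + 0.25·230 + 0.25·90 = 206.25
CE = (206.25)² = 42539.0625

$42,539.06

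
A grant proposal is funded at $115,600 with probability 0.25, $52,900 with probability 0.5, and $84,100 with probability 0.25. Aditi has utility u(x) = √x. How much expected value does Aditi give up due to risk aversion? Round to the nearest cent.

E[u] = 0.25·√115600 + 0.5·√52900 + 0.25·√84100 = 0.25·340 + 0.5·230 + 0.25·290 = 272.5
CE = (272.5)² = 74256.25
Risk premium = EV − CE = 76375 − 74256.25 = 2118.75

$2,118.75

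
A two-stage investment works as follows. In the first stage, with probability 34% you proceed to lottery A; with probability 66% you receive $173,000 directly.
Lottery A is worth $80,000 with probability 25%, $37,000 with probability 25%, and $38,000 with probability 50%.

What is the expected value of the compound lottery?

EV(A) = 0.25 × 80000 + 0.25 × 37000 + 0.5 × 38000 = 20000 + 9250 + 19000 = 48250
Branch B: 173000 (certain)
Overall = 0.34 × 48250 + 0.66 × 173000 = 16405 + 114180 = 130585

$130,585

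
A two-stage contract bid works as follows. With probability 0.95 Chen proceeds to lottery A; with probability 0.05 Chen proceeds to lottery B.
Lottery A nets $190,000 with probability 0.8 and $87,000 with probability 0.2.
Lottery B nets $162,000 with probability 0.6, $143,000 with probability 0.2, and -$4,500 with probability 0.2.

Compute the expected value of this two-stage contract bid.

$167,175

EV(A) = 0.8 × 190000 + 0.2 × 87000 = 152000 + 17400 = 169400
EV(B) = 0.6 × 162000 + 0.2 × 143000 + 0.2 × (-4500) = 97200 + 28600 − 900 = 124900
Overall = 0.95 × 169400 + 0.05 × 124900 = 160930 + 6245 = 167175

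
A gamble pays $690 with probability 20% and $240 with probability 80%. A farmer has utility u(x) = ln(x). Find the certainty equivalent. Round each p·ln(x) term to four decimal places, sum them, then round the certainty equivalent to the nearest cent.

$296.43

E[u] = 0.2·ln(690) + 0.8·ln(240) = 1.3073 + 4.3845 = 5.6918
CE = e^5.6918 ≈ 296.43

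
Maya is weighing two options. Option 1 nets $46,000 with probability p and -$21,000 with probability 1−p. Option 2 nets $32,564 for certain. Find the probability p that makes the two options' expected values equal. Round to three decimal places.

p = 0.799

p·46000 + (1−p)·(-21000) = 32564
67000p − 21000 = 32564
p = (32564 + 21000) / 67000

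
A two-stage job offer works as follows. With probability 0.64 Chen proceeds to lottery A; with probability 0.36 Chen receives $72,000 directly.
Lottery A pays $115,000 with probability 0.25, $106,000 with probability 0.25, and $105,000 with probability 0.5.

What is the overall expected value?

$94,880

EV(A) = 0.25 × 115000 + 0.25 × 106000 + 0.5 × 105000 = 28750 + 26500 + 52500 = 107750
Branch B: 72000 (certain)
Overall = 0.64 × 107750 + 0.36 × 72000 = 68960 + 25920 = 94880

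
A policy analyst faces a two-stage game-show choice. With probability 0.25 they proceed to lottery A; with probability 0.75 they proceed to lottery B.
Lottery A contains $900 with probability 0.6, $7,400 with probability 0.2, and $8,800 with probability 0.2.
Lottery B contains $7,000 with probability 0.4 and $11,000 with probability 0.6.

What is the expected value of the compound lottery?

$7,995

EV(A) = 0.6 × 900 + 0.2 × 7400 + 0.2 × 8800 = 540 + 1480 + 1760 = 3780
EV(B) = 0.4 × 7000 + 0.6 × 11000 = 2800 + 6600 = 9400
Overall = 0.25 × 3780 + 0.75 × 9400 = 945 + 7050 = 7995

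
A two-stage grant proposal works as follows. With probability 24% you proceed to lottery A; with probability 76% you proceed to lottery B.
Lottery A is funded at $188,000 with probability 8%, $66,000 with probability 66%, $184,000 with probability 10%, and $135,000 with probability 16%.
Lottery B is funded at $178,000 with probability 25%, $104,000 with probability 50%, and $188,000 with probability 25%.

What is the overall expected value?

$132,724

EV(A) = 0.08 × 188000 + 0.66 × 66000 + 0.1 × 184000 + 0.16 × 135000 = 15040 + 43560 + 18400 + 21600 = 98600
EV(B) = 0.25 × 178000 + 0.5 × 104000 + 0.25 × 188000 = 44500 + 52000 + 47000 = 143500
Overall = 0.24 × 98600 + 0.76 × 143500 = 23664 + 109060 = 132724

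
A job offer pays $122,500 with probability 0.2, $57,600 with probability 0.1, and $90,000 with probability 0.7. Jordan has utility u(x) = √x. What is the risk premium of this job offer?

E[u] = 0.2·√122500 + 0.1·√57600 + 0.7·√90000 = 0.2·350 + 0.1·240 + 0.7·300 = 304
CE = (304)² = 92416
Risk premium = EV − CE = 93260 − 92416 = 844

$844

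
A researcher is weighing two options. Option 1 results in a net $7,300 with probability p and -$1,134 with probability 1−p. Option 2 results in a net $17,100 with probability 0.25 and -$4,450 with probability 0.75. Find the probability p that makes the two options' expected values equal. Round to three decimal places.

p = 0.246

EV(Option 2) = 0.25 × 17100 + 0.75 × (-4450) = 4275 − 3337.5 = 937.5
p·7300 + (1−p)·(-1134) = 937.5
8434p − 1134 = 937.5
p = (937.5 + 1134) / 8434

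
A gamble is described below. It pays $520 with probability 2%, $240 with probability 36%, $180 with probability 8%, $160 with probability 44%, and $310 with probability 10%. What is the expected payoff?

EV = 0.02 × 520 + 0.36 × 240 + 0.08 × 180 + 0.44 × 160 + 0.1 × 310 = 10.4 + 86.4 + 14.4 + 70.4 + 31 = 212.6

$212.60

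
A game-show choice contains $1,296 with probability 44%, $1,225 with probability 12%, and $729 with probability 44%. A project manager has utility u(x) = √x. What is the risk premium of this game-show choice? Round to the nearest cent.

$19.11

E[u] = 0.44·√1296 + 0.12·√1225 + 0.44·√729 = 0.44·36 + 0.12·35 + 0.44·27 = 31.92
CE = (31.92)² = 1018.8864
Risk premium = EV − CE = 1038 − 1018.8864 = 19.1136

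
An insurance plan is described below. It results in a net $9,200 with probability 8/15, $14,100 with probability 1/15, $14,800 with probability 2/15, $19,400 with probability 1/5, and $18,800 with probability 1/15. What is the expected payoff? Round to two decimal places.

$12,953.33

EV = 8/15 × 9200 + 1/15 × 14100 + 2/15 × 14800 + 1/5 × 19400 + 1/15 × 18800 = 4906.6667 + 940 + 1973.3333 + 3880 + 1253.3333 = 12953.3333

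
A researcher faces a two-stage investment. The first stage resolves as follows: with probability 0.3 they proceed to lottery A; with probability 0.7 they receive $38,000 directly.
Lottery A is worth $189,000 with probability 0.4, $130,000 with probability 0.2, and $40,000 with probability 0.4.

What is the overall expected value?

$61,880

EV(A) = 0.4 × 189000 + 0.2 × 130000 + 0.4 × 40000 = 75600 + 26000 + 16000 = 117600
Branch B: 38000 (certain)
Overall = 0.3 × 117600 + 0.7 × 38000 = 35280 + 26600 = 61880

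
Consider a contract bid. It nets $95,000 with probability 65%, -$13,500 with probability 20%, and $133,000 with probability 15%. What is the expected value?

EV = 0.65 × 95000 + 0.2 × (-13500) + 0.15 × 133000 = 61750 − 2700 + 19950 = 79000

$79,000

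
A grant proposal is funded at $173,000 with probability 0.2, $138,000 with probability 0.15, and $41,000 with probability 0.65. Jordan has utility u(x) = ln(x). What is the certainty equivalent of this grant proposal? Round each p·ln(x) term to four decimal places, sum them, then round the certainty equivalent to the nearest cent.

E[u] = 0.2·ln(173000) + 0.15·ln(138000) + 0.65·ln(41000) = 2.4122 + 1.7753 + 6.9039 = 11.0914
CE = e^11.0914 ≈ 65604.53

$65,604.53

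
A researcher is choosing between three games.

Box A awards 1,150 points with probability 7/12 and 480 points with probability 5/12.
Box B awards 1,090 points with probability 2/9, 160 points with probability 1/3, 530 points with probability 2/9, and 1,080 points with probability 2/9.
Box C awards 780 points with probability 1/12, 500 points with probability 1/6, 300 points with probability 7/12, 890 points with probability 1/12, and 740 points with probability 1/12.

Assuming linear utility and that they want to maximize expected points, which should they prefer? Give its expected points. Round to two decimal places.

Box A = 7/12 × 1150 + 5/12 × 480 = 670.8333 + 200 = 870.8333
Box B = 2/9 × 1090 + 1/3 × 160 + 2/9 × 530 + 2/9 × 1080 = 242.2222 + 53.3333 + 117.7778 + 240 = 653.3333
Box C = 1/12 × 780 + 1/6 × 500 + 7/12 × 300 + 1/12 × 890 + 1/12 × 740 = 65 + 83.3333 + 175 + 74.1667 + 61.6667 = 459.1667

Box A (870.83 points)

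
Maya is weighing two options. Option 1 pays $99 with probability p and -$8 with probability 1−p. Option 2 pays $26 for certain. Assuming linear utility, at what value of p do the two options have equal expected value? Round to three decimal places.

p = 0.318

p·99 + (1−p)·(-8) = 26
107p − 8 = 26
p = (26 + 8) / 107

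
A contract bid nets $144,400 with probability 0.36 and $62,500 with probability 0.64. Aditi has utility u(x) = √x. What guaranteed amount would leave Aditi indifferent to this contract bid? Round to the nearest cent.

$88,090.24

E[u] = 0.36·√144400 + 0.64·√62500 = 0.36·380 + 0.64·250 = 296.8
CE = (296.8)² = 88090.24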